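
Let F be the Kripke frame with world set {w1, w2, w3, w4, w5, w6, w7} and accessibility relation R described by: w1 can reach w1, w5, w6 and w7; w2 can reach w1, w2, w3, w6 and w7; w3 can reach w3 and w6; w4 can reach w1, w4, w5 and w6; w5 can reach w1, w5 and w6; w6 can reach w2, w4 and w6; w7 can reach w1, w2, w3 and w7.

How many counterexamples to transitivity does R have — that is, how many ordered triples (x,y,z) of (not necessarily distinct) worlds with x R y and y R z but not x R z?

Enumerating: (w1,w6,w2), (w1,w6,w4), (w1,w7,w2), (w1,w7,w3), (w2,w1,w5), (w2,w6,w4), (w3,w6,w2), (w3,w6,w4), (w4,w1,w7), (w4,w6,w2), (w5,w1,w7), (w5,w6,w2), … and 10 more.
Total: 22.

22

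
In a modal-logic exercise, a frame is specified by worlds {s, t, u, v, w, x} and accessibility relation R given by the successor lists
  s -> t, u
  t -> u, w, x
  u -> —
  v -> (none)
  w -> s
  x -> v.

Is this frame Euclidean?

Euclidean: no — s R u and s R t, but not u R t.

No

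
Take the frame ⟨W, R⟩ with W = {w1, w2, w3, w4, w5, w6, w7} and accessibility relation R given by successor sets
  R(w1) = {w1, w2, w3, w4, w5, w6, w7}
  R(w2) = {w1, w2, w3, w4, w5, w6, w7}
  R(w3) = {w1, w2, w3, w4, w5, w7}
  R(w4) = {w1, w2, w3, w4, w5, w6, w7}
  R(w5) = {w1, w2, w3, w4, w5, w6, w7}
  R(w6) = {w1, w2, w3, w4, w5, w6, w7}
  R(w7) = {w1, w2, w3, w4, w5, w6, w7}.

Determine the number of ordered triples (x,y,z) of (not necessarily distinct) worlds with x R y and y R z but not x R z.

Enumerating: (w3,w1,w6), (w3,w2,w6), (w3,w4,w6), (w3,w5,w6), (w3,w7,w6).

5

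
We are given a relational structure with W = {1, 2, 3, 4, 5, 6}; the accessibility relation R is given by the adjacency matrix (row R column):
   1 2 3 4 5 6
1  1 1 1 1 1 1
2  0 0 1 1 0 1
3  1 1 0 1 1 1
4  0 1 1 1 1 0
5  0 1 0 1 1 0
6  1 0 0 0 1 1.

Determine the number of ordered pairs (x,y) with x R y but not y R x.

Enumerating: (1,2), (1,4), (1,5), (2,6), (3,5), (3,6), (5,2), (6,5).

8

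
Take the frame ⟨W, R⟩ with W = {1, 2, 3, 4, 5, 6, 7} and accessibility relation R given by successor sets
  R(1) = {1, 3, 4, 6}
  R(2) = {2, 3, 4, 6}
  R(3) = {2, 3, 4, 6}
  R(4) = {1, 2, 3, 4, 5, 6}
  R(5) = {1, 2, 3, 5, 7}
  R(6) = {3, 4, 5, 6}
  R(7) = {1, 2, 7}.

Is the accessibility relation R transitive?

No

Transitive: no — 1 R 3 and 3 R 2, but not 1 R 2.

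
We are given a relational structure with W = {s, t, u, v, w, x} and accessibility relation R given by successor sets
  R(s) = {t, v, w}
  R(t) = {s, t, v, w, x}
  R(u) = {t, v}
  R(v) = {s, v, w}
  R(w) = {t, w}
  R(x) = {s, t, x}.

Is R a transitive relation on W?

Transitive: no — s R t and t R x, but not s R x.

No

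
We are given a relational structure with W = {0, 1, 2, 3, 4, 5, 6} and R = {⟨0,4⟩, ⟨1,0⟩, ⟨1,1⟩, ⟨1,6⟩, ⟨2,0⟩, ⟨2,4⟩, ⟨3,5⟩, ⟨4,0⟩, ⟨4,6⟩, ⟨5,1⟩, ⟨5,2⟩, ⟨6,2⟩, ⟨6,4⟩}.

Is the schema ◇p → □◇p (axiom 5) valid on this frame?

No

Axiom 5 corresponds to the accessibility relation being Euclidean.
Euclidean: no — 1 R 0 and 1 R 6, but not 0 R 6.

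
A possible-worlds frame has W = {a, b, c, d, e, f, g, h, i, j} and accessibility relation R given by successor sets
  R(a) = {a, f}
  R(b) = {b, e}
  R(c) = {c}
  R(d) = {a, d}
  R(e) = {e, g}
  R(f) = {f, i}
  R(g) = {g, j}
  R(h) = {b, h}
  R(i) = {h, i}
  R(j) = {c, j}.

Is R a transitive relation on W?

Transitive: no — a R f and f R i, but not a R i.

No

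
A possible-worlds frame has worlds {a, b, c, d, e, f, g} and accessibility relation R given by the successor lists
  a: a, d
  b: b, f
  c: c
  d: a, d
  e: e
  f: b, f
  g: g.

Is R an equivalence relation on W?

Reflexive: yes — every world is R-related to itself.
Symmetric: yes — every pair in R has its reverse in R.
Transitive: yes — every two-step R-path is closed by a direct edge.
So R is an equivalence relation.

Yes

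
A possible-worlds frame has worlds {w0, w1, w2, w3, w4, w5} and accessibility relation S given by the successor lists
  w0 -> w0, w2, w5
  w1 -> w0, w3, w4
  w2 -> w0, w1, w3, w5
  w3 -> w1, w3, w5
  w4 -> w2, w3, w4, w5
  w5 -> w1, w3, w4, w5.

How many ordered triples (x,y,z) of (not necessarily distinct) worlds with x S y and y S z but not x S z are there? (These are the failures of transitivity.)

Enumerating: (w0,w2,w1), (w0,w2,w3), (w0,w5,w1), (w0,w5,w3), (w0,w5,w4), (w1,w0,w2), (w1,w0,w5), (w1,w3,w1), (w1,w3,w5), (w1,w4,w2), (w1,w4,w5), (w2,w0,w2), … and 11 more.
Total: 23.

23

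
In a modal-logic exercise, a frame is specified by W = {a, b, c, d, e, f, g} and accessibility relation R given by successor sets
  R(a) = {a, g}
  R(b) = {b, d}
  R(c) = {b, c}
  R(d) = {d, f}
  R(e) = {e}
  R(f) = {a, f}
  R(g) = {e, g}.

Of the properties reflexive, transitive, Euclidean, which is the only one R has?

reflexive

Reflexive: yes — every world is R-related to itself.
Transitive: no — a R g and g R e, but not a R e.
Euclidean: no — a R g and a R a, but not g R a.
Only reflexive holds.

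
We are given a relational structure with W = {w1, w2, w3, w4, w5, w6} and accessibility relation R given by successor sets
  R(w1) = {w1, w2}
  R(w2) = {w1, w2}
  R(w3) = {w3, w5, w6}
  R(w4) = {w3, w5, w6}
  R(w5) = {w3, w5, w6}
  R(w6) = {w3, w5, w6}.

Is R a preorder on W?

Reflexive: no — w4 is not related to itself.
Transitive: yes — every two-step R-path is closed by a direct edge.
So R is not a preorder.

No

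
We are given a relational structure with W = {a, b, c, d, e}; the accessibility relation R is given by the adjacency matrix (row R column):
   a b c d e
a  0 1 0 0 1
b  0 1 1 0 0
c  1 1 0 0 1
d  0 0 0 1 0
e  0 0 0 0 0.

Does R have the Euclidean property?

No

Euclidean: no — a R b and a R e, but not b R e.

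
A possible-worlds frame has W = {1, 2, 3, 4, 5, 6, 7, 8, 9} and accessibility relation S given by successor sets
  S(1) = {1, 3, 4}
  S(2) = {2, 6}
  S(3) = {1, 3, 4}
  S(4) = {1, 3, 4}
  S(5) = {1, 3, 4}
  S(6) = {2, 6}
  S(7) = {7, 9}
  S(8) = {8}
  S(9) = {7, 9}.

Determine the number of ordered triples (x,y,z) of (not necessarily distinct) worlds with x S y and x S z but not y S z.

S is Euclidean; there are no such tuples.

0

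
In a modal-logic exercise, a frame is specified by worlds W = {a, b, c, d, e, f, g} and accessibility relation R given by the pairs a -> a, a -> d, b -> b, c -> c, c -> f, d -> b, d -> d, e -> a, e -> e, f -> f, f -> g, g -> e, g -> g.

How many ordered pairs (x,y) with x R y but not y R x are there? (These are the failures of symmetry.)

6

Enumerating: (a,d), (c,f), (d,b), (e,a), (f,g), (g,e).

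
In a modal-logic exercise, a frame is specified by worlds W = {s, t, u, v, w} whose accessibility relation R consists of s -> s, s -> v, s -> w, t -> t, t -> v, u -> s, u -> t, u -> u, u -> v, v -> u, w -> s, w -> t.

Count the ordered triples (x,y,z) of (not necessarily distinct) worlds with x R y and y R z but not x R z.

Enumerating: (s,v,u), (s,w,t), (t,v,u), (u,s,w), (v,u,s), (v,u,t), (v,u,v), (w,s,v), (w,s,w), (w,t,v).

10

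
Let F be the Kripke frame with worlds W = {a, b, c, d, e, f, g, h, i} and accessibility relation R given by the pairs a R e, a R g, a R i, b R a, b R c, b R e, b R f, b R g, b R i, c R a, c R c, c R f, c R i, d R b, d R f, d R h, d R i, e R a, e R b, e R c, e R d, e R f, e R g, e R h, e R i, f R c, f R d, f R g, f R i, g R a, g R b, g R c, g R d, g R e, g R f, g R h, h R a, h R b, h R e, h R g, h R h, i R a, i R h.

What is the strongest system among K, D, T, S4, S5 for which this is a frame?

D

Serial (axiom D): yes — every world has a successor (e.g. a R e).
Reflexive (axiom T): no — a is not related to itself.
Transitive (axiom 4): no — a R e and e R b, but not a R b.
Euclidean (axiom 5): no — a R g and a R i, but not g R i.
So F validates K, D; T would additionally require R to be reflexive. The strongest is D.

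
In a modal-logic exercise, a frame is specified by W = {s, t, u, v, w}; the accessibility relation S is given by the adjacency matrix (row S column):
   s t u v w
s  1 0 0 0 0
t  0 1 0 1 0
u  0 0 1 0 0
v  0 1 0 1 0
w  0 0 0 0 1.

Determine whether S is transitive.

Yes

Transitive: yes — every two-step S-path is closed by a direct edge.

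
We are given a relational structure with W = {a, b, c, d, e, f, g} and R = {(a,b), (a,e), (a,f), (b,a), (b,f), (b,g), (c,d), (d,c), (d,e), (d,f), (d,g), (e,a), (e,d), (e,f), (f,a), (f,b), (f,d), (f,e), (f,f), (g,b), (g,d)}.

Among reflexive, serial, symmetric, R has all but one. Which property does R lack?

reflexive

Reflexive: no — a is not related to itself.
Serial: yes — every world has a successor (e.g. a R b).
Symmetric: yes — every pair in R has its reverse in R.
Only reflexive fails.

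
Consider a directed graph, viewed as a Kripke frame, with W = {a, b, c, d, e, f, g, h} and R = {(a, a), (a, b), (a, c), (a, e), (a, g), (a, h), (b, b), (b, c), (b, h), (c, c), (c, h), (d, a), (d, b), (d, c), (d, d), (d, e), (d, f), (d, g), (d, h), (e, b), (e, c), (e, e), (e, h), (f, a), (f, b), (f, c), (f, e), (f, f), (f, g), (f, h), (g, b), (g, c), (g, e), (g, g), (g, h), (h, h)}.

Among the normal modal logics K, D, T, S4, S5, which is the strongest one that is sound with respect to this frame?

S4

Serial (axiom D): yes — every world has a successor (e.g. a R a).
Reflexive (axiom T): yes — every world is R-related to itself.
Transitive (axiom 4): yes — every two-step R-path is closed by a direct edge.
Euclidean (axiom 5): no — a R b and a R e, but not b R e.
So F validates K, D, T, S4; S5 would additionally require R to be Euclidean. The strongest is S4.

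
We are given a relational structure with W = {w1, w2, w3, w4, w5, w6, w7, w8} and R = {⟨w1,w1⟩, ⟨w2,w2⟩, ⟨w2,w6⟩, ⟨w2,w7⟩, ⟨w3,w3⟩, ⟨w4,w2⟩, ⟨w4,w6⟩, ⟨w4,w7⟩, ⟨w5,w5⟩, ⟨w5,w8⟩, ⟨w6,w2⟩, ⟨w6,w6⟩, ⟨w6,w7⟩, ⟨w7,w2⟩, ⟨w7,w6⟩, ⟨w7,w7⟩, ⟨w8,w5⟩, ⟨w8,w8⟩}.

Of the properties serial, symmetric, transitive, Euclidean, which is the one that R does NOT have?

Serial: yes — every world has a successor (e.g. w1 R w1).
Symmetric: no — w4 R w2 but not w2 R w4.
Transitive: yes — every two-step R-path is closed by a direct edge.
Euclidean: yes — any two successors of a common world are R-related.
Only symmetric fails.

symmetric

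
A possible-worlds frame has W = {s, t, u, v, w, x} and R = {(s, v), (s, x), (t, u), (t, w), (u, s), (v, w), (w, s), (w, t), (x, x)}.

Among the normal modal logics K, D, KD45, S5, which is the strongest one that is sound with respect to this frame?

D

Serial (axiom D): yes — every world has a successor (e.g. s R v).
Euclidean (axiom 5): no — s R v and s R x, but not v R x.
Transitive (axiom 4): no — s R v and v R w, but not s R w.
Reflexive (axiom T): no — s is not related to itself.
So F validates K, D; KD45 would additionally require R to be Euclidean and transitive. The strongest is D.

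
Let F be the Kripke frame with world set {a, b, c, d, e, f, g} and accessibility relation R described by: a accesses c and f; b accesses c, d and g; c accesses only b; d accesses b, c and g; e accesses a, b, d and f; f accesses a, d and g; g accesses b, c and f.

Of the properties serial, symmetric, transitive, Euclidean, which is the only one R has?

serial

Serial: yes — every world has a successor (e.g. a R c).
Symmetric: no — a R c but not c R a.
Transitive: no — a R c and c R b, but not a R b.
Euclidean: no — a R c and a R f, but not c R f.
Only serial holds.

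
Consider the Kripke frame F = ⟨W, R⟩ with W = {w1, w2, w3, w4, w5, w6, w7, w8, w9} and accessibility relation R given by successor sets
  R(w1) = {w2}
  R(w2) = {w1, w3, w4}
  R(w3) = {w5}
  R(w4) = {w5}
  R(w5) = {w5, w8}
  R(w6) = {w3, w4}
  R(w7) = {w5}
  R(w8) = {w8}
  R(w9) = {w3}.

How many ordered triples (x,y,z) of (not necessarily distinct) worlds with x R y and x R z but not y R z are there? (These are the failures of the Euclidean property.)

16

Enumerating: (w1,w2,w2), (w2,w1,w1), (w2,w1,w3), (w2,w1,w4), (w2,w3,w1), (w2,w3,w3), (w2,w3,w4), (w2,w4,w1), (w2,w4,w3), (w2,w4,w4), (w5,w8,w5), (w6,w3,w3), (w6,w3,w4), (w6,w4,w3), (w6,w4,w4), (w9,w3,w3).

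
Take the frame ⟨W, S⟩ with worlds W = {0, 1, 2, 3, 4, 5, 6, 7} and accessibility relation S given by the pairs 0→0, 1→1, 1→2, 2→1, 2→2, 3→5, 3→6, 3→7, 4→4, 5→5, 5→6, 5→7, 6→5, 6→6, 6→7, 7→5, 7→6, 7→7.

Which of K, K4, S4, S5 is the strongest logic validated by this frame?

K4

Transitive (axiom 4): yes — every two-step S-path is closed by a direct edge.
Reflexive (axiom T): no — 3 is not related to itself.
Euclidean (axiom 5): yes — any two successors of a common world are S-related.
So F validates K, K4; S4 would additionally require S to be reflexive. The strongest is K4.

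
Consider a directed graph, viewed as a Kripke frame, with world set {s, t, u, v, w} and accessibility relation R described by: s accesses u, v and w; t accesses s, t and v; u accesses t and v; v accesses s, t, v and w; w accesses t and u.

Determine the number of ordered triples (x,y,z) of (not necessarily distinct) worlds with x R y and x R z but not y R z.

Enumerating: (s,u,u), (s,u,w), (s,v,u), (s,w,v), (s,w,w), (t,s,s), (t,s,t), (v,s,s), (v,s,t), (v,t,w), (v,w,s), (v,w,v), (v,w,w), (w,t,u), (w,u,u).

15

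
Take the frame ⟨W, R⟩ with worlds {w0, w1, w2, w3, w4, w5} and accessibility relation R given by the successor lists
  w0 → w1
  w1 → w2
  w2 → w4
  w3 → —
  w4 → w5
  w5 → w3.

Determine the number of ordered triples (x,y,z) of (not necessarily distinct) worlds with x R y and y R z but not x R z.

Enumerating: (w0,w1,w2), (w1,w2,w4), (w2,w4,w5), (w4,w5,w3).

4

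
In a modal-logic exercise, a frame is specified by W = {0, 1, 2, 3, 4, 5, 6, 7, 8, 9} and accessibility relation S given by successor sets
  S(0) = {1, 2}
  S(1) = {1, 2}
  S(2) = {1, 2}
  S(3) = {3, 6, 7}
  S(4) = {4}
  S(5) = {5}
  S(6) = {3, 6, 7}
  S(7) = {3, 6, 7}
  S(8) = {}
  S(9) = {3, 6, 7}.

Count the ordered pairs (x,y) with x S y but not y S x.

Enumerating: (0,1), (0,2), (9,3), (9,6), (9,7).

5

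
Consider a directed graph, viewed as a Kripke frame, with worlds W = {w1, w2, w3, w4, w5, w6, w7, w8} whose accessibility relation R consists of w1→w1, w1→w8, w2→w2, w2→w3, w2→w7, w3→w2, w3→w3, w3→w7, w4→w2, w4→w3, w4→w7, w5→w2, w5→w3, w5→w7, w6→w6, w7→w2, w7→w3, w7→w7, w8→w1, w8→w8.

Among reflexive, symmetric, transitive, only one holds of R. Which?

transitive

Reflexive: no — w4 is not related to itself.
Symmetric: no — w4 R w2 but not w2 R w4.
Transitive: yes — every two-step R-path is closed by a direct edge.
Only transitive holds.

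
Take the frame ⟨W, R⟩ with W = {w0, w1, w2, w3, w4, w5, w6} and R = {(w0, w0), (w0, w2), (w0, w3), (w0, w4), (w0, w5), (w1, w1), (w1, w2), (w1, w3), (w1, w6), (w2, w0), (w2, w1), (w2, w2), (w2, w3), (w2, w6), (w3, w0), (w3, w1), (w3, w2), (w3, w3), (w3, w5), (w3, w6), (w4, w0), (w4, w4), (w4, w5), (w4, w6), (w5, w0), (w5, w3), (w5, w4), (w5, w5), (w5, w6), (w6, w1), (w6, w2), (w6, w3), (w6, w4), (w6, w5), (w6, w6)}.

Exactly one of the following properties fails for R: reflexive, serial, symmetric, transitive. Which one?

transitive

Reflexive: yes — every world is R-related to itself.
Serial: yes — every world has a successor (e.g. w0 R w0).
Symmetric: yes — every pair in R has its reverse in R.
Transitive: no — w0 R w2 and w2 R w1, but not w0 R w1.
Only transitive fails.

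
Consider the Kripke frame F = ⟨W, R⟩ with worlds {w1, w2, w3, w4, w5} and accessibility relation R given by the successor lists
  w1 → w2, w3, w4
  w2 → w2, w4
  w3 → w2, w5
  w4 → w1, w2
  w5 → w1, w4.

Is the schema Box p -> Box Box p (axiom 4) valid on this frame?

No

Axiom 4 corresponds to the accessibility relation being transitive.
Transitive: no — w1 R w3 and w3 R w5, but not w1 R w5.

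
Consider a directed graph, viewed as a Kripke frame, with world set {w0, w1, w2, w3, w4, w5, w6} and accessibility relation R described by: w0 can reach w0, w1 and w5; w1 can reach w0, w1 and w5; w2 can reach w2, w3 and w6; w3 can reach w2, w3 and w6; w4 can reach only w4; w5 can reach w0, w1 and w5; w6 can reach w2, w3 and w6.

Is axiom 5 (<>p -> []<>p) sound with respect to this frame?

Yes

By correspondence theory, 5 is valid on a frame iff R is Euclidean.
Euclidean: yes — any two successors of a common world are R-related.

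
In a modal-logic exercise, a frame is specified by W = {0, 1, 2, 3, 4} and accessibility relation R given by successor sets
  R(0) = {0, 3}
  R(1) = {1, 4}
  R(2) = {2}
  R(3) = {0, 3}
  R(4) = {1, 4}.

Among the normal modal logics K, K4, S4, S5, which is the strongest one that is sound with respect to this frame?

Transitive (axiom 4): yes — every two-step R-path is closed by a direct edge.
Reflexive (axiom T): yes — every world is R-related to itself.
Euclidean (axiom 5): yes — any two successors of a common world are R-related.
So F validates K, K4, S4, S5. The strongest is S5.

S5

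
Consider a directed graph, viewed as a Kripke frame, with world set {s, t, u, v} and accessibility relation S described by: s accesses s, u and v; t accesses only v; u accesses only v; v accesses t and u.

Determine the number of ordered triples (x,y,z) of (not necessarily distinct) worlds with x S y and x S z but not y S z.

Enumerating: (s,u,s), (s,u,u), (s,v,s), (s,v,v), (t,v,v), (u,v,v), (v,t,t), (v,t,u), (v,u,t), (v,u,u).

10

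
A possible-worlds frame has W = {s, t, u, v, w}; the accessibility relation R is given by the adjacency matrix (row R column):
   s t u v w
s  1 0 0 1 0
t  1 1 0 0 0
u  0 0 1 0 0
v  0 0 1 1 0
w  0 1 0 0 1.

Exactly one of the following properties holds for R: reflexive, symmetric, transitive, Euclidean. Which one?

Reflexive: yes — every world is R-related to itself.
Symmetric: no — s R v but not v R s.
Transitive: no — s R v and v R u, but not s R u.
Euclidean: no — s R v and s R s, but not v R s.
Only reflexive holds.

reflexive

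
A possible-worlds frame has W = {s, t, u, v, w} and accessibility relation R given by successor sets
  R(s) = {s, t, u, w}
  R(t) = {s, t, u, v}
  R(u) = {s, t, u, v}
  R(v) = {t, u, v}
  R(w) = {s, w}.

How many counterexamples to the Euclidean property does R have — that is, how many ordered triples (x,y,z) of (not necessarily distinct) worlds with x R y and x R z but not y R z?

8

Enumerating: (s,t,w), (s,u,w), (s,w,t), (s,w,u), (t,s,v), (t,v,s), (u,s,v), (u,v,s).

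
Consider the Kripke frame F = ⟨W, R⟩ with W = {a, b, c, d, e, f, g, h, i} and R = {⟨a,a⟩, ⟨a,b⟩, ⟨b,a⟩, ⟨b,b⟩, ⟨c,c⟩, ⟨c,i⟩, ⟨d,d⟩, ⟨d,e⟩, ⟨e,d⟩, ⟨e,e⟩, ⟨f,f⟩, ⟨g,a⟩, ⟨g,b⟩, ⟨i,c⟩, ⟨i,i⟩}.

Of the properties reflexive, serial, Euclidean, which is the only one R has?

Euclidean

Reflexive: no — g is not related to itself.
Serial: no — h has no R-successor.
Euclidean: yes — any two successors of a common world are R-related.
Only Euclidean holds.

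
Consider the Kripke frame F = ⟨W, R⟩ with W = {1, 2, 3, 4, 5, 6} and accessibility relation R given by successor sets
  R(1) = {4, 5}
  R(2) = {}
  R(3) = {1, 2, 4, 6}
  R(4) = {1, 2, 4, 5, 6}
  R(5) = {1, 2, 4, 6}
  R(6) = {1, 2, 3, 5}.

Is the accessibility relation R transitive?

Transitive: no — 1 R 4 and 4 R 2, but not 1 R 2.

No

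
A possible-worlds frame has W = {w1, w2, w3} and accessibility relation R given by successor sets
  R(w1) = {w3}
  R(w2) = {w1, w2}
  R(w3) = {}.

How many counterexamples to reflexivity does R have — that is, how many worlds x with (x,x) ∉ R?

Enumerating: w1, w3.

2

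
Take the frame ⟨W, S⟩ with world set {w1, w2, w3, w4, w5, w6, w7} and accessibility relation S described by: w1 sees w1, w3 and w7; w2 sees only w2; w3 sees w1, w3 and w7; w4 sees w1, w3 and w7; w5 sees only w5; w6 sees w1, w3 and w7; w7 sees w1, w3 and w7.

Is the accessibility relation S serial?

Yes

Serial: yes — every world has a successor (e.g. w1 S w1).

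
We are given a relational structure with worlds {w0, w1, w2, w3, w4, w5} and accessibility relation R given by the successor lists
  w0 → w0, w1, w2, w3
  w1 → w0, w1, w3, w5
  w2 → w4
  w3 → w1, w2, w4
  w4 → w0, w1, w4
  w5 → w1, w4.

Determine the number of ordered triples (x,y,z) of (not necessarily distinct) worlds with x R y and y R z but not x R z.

Enumerating: (w0,w1,w5), (w0,w2,w4), (w0,w3,w4), (w1,w0,w2), (w1,w3,w2), (w1,w3,w4), (w1,w5,w4), (w2,w4,w0), (w2,w4,w1), (w3,w1,w0), (w3,w1,w3), (w3,w1,w5), … and 9 more.
Total: 21.

21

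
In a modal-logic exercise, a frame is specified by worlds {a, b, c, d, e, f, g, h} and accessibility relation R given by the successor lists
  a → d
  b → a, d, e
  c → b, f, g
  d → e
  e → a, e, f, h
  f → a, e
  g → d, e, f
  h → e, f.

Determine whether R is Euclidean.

Euclidean: no — b R a and b R e, but not a R e.

No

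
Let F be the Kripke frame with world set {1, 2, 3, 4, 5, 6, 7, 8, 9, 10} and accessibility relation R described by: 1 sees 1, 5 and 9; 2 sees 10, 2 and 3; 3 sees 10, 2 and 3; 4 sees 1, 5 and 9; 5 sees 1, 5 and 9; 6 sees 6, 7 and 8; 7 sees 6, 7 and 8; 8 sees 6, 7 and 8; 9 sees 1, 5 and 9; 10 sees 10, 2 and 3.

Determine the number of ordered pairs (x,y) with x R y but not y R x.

Enumerating: (4,1), (4,5), (4,9).

3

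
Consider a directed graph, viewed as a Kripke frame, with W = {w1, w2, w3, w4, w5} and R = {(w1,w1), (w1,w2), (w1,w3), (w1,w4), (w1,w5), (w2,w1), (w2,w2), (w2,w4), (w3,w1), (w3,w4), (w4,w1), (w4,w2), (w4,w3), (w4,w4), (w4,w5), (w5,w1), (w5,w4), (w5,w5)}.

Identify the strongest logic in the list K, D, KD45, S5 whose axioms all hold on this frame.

D

Serial (axiom D): yes — every world has a successor (e.g. w1 R w1).
Euclidean (axiom 5): no — w1 R w2 and w1 R w3, but not w2 R w3.
Transitive (axiom 4): no — w2 R w1 and w1 R w3, but not w2 R w3.
Reflexive (axiom T): no — w3 is not related to itself.
So F validates K, D; KD45 would additionally require R to be Euclidean and transitive. The strongest is D.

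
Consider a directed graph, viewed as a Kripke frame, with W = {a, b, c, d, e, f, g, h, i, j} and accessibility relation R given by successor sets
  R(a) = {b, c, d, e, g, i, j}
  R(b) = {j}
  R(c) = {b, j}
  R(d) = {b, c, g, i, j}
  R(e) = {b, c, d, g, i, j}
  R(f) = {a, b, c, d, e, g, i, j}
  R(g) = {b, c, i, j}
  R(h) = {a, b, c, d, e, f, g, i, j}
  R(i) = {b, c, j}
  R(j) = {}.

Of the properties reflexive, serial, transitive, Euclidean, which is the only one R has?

transitive

Reflexive: no — a is not related to itself.
Serial: no — j has no R-successor.
Transitive: yes — every two-step R-path is closed by a direct edge.
Euclidean: no — a R b and a R c, but not b R c.
Only transitive holds.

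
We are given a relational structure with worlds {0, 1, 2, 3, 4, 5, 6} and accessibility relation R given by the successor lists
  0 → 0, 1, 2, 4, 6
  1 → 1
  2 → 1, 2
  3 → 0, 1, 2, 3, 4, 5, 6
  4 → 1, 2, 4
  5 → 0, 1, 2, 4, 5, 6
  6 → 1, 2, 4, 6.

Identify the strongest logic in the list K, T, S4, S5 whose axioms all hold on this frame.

Reflexive (axiom T): yes — every world is R-related to itself.
Transitive (axiom 4): yes — every two-step R-path is closed by a direct edge.
Euclidean (axiom 5): no — 0 R 1 and 0 R 2, but not 1 R 2.
So F validates K, T, S4; S5 would additionally require R to be Euclidean. The strongest is S4.

S4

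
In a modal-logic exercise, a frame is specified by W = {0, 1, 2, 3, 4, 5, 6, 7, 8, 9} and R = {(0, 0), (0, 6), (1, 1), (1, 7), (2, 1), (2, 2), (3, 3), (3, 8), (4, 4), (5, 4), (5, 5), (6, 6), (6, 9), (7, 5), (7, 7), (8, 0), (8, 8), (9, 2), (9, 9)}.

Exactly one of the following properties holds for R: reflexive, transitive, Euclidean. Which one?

Reflexive: yes — every world is R-related to itself.
Transitive: no — 0 R 6 and 6 R 9, but not 0 R 9.
Euclidean: no — 0 R 6 and 0 R 0, but not 6 R 0.
Only reflexive holds.

reflexive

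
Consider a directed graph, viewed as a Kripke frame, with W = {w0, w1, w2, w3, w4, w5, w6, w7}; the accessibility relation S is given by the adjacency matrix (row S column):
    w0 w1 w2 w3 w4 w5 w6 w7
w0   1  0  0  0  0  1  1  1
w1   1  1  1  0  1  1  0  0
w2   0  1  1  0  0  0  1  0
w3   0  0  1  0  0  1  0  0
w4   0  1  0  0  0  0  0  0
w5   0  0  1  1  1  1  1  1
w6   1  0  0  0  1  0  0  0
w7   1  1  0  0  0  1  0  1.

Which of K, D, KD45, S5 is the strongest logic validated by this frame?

D

Serial (axiom D): yes — every world has a successor (e.g. w0 S w0).
Euclidean (axiom 5): no — w0 S w6 and w0 S w5, but not w6 S w5.
Transitive (axiom 4): no — w0 S w5 and w5 S w2, but not w0 S w2.
Reflexive (axiom T): no — w3 is not related to itself.
So F validates K, D; KD45 would additionally require S to be Euclidean and transitive. The strongest is D.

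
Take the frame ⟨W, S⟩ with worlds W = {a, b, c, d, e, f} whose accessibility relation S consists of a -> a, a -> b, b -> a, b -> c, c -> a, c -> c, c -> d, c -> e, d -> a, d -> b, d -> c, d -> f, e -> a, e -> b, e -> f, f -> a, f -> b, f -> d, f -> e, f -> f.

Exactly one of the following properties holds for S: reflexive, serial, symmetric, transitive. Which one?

serial

Reflexive: no — b is not related to itself.
Serial: yes — every world has a successor (e.g. a S a).
Symmetric: no — b S c but not c S b.
Transitive: no — a S b and b S c, but not a S c.
Only serial holds.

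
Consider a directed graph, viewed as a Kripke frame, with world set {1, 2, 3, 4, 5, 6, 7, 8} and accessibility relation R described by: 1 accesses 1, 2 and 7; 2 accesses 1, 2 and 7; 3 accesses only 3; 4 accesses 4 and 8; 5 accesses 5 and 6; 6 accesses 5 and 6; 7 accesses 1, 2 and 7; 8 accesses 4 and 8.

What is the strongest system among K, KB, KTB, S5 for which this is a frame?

Symmetric (axiom B): yes — every pair in R has its reverse in R.
Reflexive (axiom T): yes — every world is R-related to itself.
Euclidean (axiom 5): yes — any two successors of a common world are R-related.
So F validates K, KB, KTB, S5. The strongest is S5.

S5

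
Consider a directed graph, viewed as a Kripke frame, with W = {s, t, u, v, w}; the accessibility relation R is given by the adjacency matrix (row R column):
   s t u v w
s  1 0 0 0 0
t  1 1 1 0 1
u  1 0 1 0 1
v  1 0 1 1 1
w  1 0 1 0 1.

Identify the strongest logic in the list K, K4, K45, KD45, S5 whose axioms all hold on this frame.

K4

Transitive (axiom 4): yes — every two-step R-path is closed by a direct edge.
Euclidean (axiom 5): no — t R s and t R u, but not s R u.
Serial (axiom D): yes — every world has a successor (e.g. s R s).
Reflexive (axiom T): yes — every world is R-related to itself.
So F validates K, K4; K45 would additionally require R to be Euclidean. The strongest is K4.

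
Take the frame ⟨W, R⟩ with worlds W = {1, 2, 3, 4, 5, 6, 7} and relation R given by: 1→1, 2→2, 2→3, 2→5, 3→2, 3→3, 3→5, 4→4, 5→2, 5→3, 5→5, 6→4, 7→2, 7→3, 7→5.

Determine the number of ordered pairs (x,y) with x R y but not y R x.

4

Enumerating: (6,4), (7,2), (7,3), (7,5).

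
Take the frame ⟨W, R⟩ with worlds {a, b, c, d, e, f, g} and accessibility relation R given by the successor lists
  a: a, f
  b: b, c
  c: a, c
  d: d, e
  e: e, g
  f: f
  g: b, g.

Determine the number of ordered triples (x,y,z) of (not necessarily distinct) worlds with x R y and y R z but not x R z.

Enumerating: (b,c,a), (c,a,f), (d,e,g), (e,g,b), (g,b,c).

5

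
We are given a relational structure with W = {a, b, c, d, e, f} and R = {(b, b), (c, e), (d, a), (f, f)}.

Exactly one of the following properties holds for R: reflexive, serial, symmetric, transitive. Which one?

Reflexive: no — a is not related to itself.
Serial: no — a has no R-successor.
Symmetric: no — c R e but not e R c.
Transitive: yes — every two-step R-path is closed by a direct edge.
Only transitive holds.

transitive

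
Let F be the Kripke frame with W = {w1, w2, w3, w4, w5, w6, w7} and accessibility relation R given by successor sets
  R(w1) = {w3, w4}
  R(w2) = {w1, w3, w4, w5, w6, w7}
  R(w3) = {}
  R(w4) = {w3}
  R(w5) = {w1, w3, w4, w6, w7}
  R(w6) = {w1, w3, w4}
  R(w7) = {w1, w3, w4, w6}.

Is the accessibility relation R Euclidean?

Euclidean: no — w1 R w3 and w1 R w4, but not w3 R w4.

No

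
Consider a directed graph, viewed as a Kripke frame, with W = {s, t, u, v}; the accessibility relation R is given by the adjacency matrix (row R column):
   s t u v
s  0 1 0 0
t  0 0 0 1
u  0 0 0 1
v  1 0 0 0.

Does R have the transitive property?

No

Transitive: no — s R t and t R v, but not s R v.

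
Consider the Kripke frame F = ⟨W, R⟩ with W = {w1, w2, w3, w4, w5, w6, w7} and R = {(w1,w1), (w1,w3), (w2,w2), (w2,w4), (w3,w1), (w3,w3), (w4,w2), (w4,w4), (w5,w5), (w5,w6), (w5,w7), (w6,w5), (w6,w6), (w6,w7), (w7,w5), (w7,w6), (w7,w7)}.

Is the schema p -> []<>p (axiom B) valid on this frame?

Yes

By correspondence theory, B is valid on a frame iff R is symmetric.
Symmetric: yes — every pair in R has its reverse in R.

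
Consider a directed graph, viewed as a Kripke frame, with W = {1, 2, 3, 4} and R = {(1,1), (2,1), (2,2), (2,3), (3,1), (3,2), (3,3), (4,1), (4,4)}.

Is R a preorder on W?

Reflexive: yes — every world is R-related to itself.
Transitive: yes — every two-step R-path is closed by a direct edge.
So R is a preorder.

Yes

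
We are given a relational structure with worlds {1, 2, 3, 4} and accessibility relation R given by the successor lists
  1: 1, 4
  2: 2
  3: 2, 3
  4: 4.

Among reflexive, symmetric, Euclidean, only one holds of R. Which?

reflexive

Reflexive: yes — every world is R-related to itself.
Symmetric: no — 1 R 4 but not 4 R 1.
Euclidean: no — 1 R 4 and 1 R 1, but not 4 R 1.
Only reflexive holds.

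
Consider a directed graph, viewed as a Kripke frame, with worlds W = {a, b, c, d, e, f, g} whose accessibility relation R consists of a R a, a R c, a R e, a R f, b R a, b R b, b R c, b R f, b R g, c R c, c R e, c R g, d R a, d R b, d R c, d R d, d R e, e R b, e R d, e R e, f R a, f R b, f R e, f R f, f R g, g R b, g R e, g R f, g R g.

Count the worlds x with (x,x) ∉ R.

R is reflexive; there are no such worlds.

0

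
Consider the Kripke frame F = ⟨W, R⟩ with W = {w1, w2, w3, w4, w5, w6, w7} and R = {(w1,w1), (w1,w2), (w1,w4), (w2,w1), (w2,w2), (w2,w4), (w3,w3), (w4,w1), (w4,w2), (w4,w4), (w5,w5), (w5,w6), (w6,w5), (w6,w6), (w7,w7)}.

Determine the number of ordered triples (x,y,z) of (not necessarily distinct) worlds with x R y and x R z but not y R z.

0

R is Euclidean; there are no such tuples.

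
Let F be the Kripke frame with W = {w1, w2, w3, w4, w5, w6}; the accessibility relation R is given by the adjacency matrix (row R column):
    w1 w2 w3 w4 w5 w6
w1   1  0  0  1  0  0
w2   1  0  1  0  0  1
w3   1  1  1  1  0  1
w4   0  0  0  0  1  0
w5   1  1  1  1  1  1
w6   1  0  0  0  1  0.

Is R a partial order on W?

Reflexive: no — w2 is not related to itself.
Transitive: no — w1 R w4 and w4 R w5, but not w1 R w5.
Antisymmetric: no — w2 R w3 and w3 R w2 with w2 ≠ w3.
So R is not a partial order.

No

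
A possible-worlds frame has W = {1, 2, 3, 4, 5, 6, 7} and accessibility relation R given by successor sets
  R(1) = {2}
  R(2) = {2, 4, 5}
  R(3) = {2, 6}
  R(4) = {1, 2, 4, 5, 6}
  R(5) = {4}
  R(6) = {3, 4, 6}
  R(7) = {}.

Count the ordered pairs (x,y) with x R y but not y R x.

4

Enumerating: (1,2), (2,5), (3,2), (4,1).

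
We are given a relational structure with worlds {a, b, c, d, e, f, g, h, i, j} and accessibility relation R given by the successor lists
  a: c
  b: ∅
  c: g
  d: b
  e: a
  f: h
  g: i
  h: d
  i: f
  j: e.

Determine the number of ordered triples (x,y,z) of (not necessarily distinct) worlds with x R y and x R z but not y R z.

9

Enumerating: (a,c,c), (c,g,g), (d,b,b), (e,a,a), (f,h,h), (g,i,i), (h,d,d), (i,f,f), (j,e,e).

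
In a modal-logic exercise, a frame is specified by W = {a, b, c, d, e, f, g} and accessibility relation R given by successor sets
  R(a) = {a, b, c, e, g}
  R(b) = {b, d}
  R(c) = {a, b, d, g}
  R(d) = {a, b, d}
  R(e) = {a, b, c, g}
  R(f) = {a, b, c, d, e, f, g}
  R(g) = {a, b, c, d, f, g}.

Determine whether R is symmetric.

Symmetric: no — a R b but not b R a.

No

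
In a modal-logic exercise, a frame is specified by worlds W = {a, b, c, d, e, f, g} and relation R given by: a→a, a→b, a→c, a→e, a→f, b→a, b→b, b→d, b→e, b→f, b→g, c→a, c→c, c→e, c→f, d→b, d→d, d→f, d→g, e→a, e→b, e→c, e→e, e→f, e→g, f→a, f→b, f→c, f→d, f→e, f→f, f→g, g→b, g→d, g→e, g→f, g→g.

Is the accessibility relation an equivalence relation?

Reflexive: yes — every world is R-related to itself.
Symmetric: yes — every pair in R has its reverse in R.
Transitive: no — a R b and b R d, but not a R d.
So R is not an equivalence relation.

No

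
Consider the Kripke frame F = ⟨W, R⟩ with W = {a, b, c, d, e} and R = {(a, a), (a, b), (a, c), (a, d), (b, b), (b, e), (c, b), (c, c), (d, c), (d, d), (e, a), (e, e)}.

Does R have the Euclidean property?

No

Euclidean: no — a R b and a R c, but not b R c.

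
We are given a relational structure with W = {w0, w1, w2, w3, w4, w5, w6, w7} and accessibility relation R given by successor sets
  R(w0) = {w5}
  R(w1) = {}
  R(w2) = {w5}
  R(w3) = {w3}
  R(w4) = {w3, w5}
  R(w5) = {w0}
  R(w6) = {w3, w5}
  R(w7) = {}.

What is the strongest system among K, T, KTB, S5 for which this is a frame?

K

Reflexive (axiom T): no — w0 is not related to itself.
Symmetric (axiom B): no — w2 R w5 but not w5 R w2.
Euclidean (axiom 5): no — w4 R w3 and w4 R w5, but not w3 R w5.
So F validates K; T would additionally require R to be reflexive. The strongest is K.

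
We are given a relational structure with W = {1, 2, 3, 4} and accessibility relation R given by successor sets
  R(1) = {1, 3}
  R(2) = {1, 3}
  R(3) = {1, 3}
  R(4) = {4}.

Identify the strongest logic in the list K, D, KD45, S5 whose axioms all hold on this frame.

Serial (axiom D): yes — every world has a successor (e.g. 1 R 1).
Euclidean (axiom 5): yes — any two successors of a common world are R-related.
Transitive (axiom 4): yes — every two-step R-path is closed by a direct edge.
Reflexive (axiom T): no — 2 is not related to itself.
So F validates K, D, KD45; S5 would additionally require R to be reflexive. The strongest is KD45.

KD45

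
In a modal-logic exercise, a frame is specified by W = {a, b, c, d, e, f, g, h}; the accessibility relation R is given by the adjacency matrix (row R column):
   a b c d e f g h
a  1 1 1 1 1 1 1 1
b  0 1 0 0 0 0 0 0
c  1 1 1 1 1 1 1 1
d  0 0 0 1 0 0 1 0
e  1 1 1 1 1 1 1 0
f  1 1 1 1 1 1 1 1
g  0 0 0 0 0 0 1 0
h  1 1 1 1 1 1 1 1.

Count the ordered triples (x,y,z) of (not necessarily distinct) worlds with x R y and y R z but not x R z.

3

Enumerating: (e,a,h), (e,c,h), (e,f,h).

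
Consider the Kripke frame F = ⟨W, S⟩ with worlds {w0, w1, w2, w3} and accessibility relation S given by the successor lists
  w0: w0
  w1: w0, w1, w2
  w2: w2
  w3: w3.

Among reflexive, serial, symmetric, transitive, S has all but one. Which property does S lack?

symmetric

Reflexive: yes — every world is S-related to itself.
Serial: yes — every world has a successor (e.g. w0 S w0).
Symmetric: no — w1 S w0 but not w0 S w1.
Transitive: yes — every two-step S-path is closed by a direct edge.
Only symmetric fails.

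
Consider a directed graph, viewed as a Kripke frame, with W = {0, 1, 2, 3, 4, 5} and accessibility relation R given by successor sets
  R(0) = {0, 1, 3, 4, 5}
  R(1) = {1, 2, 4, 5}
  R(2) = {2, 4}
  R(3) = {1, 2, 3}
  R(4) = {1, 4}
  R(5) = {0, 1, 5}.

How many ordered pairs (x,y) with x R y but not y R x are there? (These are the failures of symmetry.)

Enumerating: (0,1), (0,3), (0,4), (1,2), (2,4), (3,1), (3,2).

7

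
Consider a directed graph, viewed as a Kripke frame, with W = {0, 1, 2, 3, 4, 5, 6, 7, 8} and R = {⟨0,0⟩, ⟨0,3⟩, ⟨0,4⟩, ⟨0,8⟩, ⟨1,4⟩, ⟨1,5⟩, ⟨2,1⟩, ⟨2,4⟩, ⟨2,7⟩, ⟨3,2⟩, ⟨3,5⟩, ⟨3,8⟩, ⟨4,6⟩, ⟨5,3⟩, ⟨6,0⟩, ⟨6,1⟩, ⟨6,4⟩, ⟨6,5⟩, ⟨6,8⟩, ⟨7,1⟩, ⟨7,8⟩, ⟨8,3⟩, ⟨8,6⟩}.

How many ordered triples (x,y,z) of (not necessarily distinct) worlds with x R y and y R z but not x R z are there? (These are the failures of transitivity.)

Enumerating: (0,3,2), (0,3,5), (0,4,6), (0,8,6), (1,4,6), (1,5,3), (2,1,5), (2,4,6), (2,7,8), (3,2,1), (3,2,4), (3,2,7), … and 28 more.
Total: 40.

40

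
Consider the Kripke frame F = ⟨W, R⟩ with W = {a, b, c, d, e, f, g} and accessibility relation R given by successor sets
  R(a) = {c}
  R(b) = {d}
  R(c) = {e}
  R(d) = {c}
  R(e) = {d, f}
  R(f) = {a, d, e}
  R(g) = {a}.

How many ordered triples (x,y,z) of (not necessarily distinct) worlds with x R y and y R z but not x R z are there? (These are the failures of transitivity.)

12

Enumerating: (a,c,e), (b,d,c), (c,e,d), (c,e,f), (d,c,e), (e,d,c), (e,f,a), (e,f,e), (f,a,c), (f,d,c), (f,e,f), (g,a,c).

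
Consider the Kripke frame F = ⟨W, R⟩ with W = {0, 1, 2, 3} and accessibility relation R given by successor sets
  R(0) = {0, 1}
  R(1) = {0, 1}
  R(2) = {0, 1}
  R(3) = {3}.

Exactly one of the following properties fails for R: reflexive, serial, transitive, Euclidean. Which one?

reflexive

Reflexive: no — 2 is not related to itself.
Serial: yes — every world has a successor (e.g. 0 R 0).
Transitive: yes — every two-step R-path is closed by a direct edge.
Euclidean: yes — any two successors of a common world are R-related.
Only reflexive fails.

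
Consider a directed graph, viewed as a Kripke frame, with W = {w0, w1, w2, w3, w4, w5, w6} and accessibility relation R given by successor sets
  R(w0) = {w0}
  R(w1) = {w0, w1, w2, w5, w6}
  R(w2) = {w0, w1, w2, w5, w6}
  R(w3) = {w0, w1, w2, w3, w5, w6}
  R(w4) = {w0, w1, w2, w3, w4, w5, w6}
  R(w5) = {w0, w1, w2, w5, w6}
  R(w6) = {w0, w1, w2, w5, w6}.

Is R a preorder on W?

Yes

Reflexive: yes — every world is R-related to itself.
Transitive: yes — every two-step R-path is closed by a direct edge.
So R is a preorder.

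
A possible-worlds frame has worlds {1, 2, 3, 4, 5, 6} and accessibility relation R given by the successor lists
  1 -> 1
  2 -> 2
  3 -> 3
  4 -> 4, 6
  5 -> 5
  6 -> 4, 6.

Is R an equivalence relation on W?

Yes

Reflexive: yes — every world is R-related to itself.
Symmetric: yes — every pair in R has its reverse in R.
Transitive: yes — every two-step R-path is closed by a direct edge.
So R is an equivalence relation.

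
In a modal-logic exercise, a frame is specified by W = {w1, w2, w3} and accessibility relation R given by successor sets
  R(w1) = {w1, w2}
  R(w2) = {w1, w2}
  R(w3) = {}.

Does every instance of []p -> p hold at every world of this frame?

No

By correspondence theory, T is valid on a frame iff R is reflexive.
Reflexive: no — w3 is not related to itself.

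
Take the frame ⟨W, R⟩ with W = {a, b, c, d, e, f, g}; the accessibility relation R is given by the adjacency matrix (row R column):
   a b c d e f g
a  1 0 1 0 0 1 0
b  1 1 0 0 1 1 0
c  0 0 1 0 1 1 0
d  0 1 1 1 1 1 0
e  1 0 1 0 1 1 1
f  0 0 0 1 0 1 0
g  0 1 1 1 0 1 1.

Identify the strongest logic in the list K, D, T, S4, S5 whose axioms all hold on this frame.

T

Serial (axiom D): yes — every world has a successor (e.g. a R a).
Reflexive (axiom T): yes — every world is R-related to itself.
Transitive (axiom 4): no — a R c and c R e, but not a R e.
Euclidean (axiom 5): no — a R f and a R c, but not f R c.
So F validates K, D, T; S4 would additionally require R to be transitive. The strongest is T.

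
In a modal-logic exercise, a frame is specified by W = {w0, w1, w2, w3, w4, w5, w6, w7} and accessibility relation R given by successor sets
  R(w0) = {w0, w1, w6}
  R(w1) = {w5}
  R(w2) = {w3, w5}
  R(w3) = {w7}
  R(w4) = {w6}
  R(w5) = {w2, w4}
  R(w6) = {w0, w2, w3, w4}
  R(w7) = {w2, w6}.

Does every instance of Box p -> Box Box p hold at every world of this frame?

By correspondence theory, 4 is valid on a frame iff R is transitive.
Transitive: no — w0 R w1 and w1 R w5, but not w0 R w5.

No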